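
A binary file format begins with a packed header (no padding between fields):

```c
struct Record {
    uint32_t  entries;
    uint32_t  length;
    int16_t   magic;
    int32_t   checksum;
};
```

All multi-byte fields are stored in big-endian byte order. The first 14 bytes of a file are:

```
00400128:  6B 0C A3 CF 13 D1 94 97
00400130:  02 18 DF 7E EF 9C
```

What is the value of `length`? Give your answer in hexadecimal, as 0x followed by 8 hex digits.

0x13D19497

`length` follows `entries` (4 bytes), so it starts at byte offset 4 and occupies 4 bytes.
Bytes at offsets 4..7: 13 D1 94 97.
Big-endian stores the most-significant byte at the lowest address.
The bytes are already most-significant first: 0x13D19497.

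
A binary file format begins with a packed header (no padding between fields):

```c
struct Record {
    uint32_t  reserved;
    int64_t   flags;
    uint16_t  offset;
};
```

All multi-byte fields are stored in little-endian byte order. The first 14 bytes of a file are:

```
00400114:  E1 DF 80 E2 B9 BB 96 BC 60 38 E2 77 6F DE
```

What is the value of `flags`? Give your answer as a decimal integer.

`flags` follows `reserved` (4 bytes), so it starts at byte offset 4 and occupies 8 bytes.
Bytes at offsets 4..11: B9 BB 96 BC 60 38 E2 77.
Little-endian: lowest address holds the least-significant byte.
Reassemble most-significant byte first: 77 E2 38 60 BC 96 BB B9 → 0x77E23860BC96BBB9.
0x77E23860BC96BBB9 = 8638529023382043577.

8638529023382043577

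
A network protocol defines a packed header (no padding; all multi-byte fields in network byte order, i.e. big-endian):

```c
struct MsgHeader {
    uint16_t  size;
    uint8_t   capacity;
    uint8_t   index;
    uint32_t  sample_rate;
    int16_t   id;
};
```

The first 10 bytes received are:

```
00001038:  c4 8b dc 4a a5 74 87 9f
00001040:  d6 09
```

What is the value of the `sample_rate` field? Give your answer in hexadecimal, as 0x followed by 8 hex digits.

0xA574879F

`sample_rate` follows `size` (2 B), `capacity` (1 B), `index` (1 B), so it starts at offset 2 + 1 + 1 = 4 and occupies 4 bytes.
Bytes at offsets 4..7: A5 74 87 9F.
Big-endian stores the most-significant byte at the lowest address.
The bytes are already most-significant first: 0xA574879F.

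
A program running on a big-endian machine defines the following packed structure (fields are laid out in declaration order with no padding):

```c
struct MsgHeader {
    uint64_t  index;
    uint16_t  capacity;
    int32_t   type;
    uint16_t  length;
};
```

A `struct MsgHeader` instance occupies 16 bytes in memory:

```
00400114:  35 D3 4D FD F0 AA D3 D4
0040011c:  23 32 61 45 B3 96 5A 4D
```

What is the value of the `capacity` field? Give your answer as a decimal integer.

`capacity` follows `index` (8 bytes), so it starts at byte offset 8 and occupies 2 bytes.
Bytes at offsets 8..9: 23 32.
In big-endian order the high byte comes first in memory.
The bytes are already most-significant first: 0x2332.
0x2332 = 9010.

9010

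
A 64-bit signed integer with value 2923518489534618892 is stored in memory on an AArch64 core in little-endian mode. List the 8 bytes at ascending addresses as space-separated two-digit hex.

2923518489534618892 in hexadecimal, padded to 64 bits, is 0x28926C93A6FF5D0C.
Split into bytes (most-significant first): 28 92 6C 93 A6 FF 5D 0C.
In little-endian order the low byte comes first in memory.
So at ascending addresses the bytes are 0C 5D FF A6 93 6C 92 28.

0C 5D FF A6 93 6C 92 28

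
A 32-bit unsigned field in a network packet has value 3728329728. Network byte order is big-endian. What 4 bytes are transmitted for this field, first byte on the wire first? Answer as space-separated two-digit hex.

3728329728 in hexadecimal, padded to 32 bits, is 0xDE39CC00.
Split into bytes (most-significant first): DE 39 CC 00.
In big-endian order the high byte comes first in memory.
So the memory order matches the most-significant-first order: DE 39 CC 00.

DE 39 CC 00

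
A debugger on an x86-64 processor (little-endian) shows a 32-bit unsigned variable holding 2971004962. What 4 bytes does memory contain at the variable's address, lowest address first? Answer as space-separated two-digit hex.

2971004962 in hexadecimal, padded to 32 bits, is 0xB115F022.
Split into bytes (most-significant first): B1 15 F0 22.
In little-endian order the low byte comes first in memory.
So at ascending addresses the bytes are 22 F0 15 B1.

22 F0 15 B1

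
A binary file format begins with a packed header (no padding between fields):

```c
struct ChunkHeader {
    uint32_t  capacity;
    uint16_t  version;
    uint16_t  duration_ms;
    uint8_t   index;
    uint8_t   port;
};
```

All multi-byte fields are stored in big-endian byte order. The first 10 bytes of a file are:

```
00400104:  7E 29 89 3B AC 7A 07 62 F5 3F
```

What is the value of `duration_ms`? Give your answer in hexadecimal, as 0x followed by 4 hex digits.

0x0762

`duration_ms` follows `capacity` (4 B), `version` (2 B), so it starts at offset 4 + 2 = 6 and occupies 2 bytes.
Bytes at offsets 6..7: 07 62.
Big-endian stores the most-significant byte at the lowest address.
The bytes are already most-significant first: 0x0762.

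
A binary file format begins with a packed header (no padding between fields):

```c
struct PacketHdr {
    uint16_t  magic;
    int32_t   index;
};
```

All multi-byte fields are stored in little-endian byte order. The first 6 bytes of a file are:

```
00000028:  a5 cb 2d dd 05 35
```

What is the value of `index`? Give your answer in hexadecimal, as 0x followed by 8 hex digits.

`index` follows `magic` (2 bytes), so it starts at byte offset 2 and occupies 4 bytes.
Bytes at offsets 2..5: 2D DD 05 35.
In little-endian order the low byte comes first in memory.
Reassemble most-significant byte first: 35 05 DD 2D → 0x3505DD2D.

0x3505DD2D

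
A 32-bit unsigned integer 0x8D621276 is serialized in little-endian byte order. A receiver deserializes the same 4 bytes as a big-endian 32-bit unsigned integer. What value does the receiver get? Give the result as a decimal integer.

Stored little-endian, the bytes at ascending addresses are 76 12 62 8D.
Read back as big-endian, the last byte is least significant, giving 0x7612628D.
0x7612628D = 1980916365.

1980916365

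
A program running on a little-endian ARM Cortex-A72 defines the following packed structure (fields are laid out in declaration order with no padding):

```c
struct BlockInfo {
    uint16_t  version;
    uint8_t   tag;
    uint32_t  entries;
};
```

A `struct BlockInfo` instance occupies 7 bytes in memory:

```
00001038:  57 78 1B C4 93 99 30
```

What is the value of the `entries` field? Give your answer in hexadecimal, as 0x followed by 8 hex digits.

0x309993C4

`entries` follows `version` (2 B), `tag` (1 B), so it starts at offset 2 + 1 = 3 and occupies 4 bytes.
Bytes at offsets 3..6: C4 93 99 30.
Little-endian: lowest address holds the least-significant byte.
Reassemble most-significant byte first: 30 99 93 C4 → 0x309993C4.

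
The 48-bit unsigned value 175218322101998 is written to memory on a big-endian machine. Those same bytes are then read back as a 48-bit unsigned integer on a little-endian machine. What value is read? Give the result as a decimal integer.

262606517525663

175218322101998 in 48-bit hexadecimal is 0x9F5C31D8D6EE.
Stored big-endian, the bytes at ascending addresses are 9F 5C 31 D8 D6 EE.
Read back as little-endian, the first byte is least significant, giving 0xEED6D8315C9F.
0xEED6D8315C9F = 262606517525663.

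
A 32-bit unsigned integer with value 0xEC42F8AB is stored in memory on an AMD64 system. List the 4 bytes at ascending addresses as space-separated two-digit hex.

AB F8 42 EC

Split into bytes (most-significant first): EC 42 F8 AB.
Little-endian: lowest address holds the least-significant byte.
So at ascending addresses the bytes are AB F8 42 EC.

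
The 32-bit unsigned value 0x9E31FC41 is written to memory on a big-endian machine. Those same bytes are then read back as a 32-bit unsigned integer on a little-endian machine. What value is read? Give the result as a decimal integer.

1107046814

Stored big-endian, the bytes at ascending addresses are 9E 31 FC 41.
Read back as little-endian, the first byte is least significant, giving 0x41FC319E.
0x41FC319E = 1107046814.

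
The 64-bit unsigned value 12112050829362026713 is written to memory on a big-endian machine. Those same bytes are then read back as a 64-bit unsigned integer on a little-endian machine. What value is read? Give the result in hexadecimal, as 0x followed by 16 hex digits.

0xD95899910EA616A8

12112050829362026713 in 64-bit hexadecimal is 0xA816A60E919958D9.
Stored big-endian, the bytes at ascending addresses are A8 16 A6 0E 91 99 58 D9.
Read back as little-endian, the first byte is least significant, giving 0xD95899910EA616A8.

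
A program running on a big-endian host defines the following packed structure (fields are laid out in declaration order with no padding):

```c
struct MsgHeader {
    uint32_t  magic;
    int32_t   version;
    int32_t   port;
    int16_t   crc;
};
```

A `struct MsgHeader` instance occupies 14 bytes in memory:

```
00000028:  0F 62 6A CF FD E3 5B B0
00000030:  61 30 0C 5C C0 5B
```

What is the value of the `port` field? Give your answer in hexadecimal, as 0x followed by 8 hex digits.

`port` follows `magic` (4 B), `version` (4 B), so it starts at offset 4 + 4 = 8 and occupies 4 bytes.
Bytes at offsets 8..11: 61 30 0C 5C.
In big-endian order the high byte comes first in memory.
The bytes are already most-significant first: 0x61300C5C.

0x61300C5C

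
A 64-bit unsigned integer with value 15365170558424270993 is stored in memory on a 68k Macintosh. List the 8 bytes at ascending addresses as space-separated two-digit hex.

15365170558424270993 in hexadecimal, padded to 64 bits, is 0xD53C0D36F82B4891.
Split into bytes (most-significant first): D5 3C 0D 36 F8 2B 48 91.
Big-endian stores the most-significant byte at the lowest address.
So the memory order matches the most-significant-first order: D5 3C 0D 36 F8 2B 48 91.

D5 3C 0D 36 F8 2B 48 91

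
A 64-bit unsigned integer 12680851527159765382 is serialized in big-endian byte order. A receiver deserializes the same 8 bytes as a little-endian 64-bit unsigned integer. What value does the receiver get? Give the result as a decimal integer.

9717029828094327727

12680851527159765382 in 64-bit hexadecimal is 0xAFFB6F4725D3D986.
Stored big-endian, the bytes at ascending addresses are AF FB 6F 47 25 D3 D9 86.
Read back as little-endian, the first byte is least significant, giving 0x86D9D325476FFBAF.
0x86D9D325476FFBAF = 9717029828094327727.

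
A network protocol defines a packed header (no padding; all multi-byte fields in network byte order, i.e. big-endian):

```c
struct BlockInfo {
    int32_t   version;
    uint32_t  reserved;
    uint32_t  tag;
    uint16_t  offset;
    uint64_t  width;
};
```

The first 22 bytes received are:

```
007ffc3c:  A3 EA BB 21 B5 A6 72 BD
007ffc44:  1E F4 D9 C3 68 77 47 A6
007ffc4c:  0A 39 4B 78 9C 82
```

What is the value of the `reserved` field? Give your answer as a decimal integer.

`reserved` follows `version` (4 bytes), so it starts at byte offset 4 and occupies 4 bytes.
Bytes at offsets 4..7: B5 A6 72 BD.
In big-endian order the high byte comes first in memory.
The bytes are already most-significant first: 0xB5A672BD.
0xB5A672BD = 3047584445.

3047584445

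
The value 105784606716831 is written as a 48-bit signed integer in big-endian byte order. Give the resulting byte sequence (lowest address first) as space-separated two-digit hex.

60 35 E5 E7 F3 9F

105784606716831 in hexadecimal, padded to 48 bits, is 0x6035E5E7F39F.
Split into bytes (most-significant first): 60 35 E5 E7 F3 9F.
In big-endian order the high byte comes first in memory.
So the memory order matches the most-significant-first order: 60 35 E5 E7 F3 9F.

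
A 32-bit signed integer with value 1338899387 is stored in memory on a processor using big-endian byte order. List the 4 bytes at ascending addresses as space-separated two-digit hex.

1338899387 in hexadecimal, padded to 32 bits, is 0x4FCDFBBB.
Split into bytes (most-significant first): 4F CD FB BB.
Big-endian: lowest address holds the most-significant byte.
So the memory order matches the most-significant-first order: 4F CD FB BB.

4F CD FB BB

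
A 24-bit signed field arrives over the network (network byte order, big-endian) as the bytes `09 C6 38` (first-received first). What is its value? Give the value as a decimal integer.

In big-endian order the high byte comes first in memory.
The bytes are already most-significant first: 0x09C638.
0x09C638 = 640568.

640568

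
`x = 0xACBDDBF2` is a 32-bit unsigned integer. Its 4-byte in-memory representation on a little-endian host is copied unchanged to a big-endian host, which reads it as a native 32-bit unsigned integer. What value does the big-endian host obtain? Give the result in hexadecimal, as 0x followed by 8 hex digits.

Stored little-endian, the bytes at ascending addresses are F2 DB BD AC.
Read back as big-endian, the last byte is least significant, giving 0xF2DBBDAC.

0xF2DBBDAC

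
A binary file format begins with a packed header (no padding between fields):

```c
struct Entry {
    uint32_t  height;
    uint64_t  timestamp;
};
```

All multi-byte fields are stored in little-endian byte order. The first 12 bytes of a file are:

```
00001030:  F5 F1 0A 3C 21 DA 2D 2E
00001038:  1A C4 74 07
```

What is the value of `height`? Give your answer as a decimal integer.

1007350261

`height` is the first field, at byte offset 0, occupying 4 bytes.
Bytes at offsets 0..3: F5 F1 0A 3C.
Little-endian stores the least-significant byte at the lowest address.
Reassemble most-significant byte first: 3C 0A F1 F5 → 0x3C0AF1F5.
0x3C0AF1F5 = 1007350261.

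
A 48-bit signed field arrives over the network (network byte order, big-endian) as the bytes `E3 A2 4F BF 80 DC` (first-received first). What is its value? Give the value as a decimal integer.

-31188714553124

Big-endian: lowest address holds the most-significant byte.
The bytes are already most-significant first: 0xE3A24FBF80DC.
Top bit is set, so as a signed 48-bit value this is 0xE3A24FBF80DC − 2^48 = -31188714553124.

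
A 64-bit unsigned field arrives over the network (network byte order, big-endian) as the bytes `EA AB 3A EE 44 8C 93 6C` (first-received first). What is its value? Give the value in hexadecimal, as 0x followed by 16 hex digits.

Big-endian stores the most-significant byte at the lowest address.
The bytes are already most-significant first: 0xEAAB3AEE448C936C.

0xEAAB3AEE448C936C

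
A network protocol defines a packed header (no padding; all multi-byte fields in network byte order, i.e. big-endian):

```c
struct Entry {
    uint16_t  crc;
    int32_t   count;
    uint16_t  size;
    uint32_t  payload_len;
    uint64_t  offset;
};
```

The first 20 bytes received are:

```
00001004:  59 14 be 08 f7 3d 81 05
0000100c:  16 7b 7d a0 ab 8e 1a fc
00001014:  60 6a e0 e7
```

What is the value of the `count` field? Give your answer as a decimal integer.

`count` follows `crc` (2 bytes), so it starts at byte offset 2 and occupies 4 bytes.
Bytes at offsets 2..5: BE 08 F7 3D.
Big-endian stores the most-significant byte at the lowest address.
The bytes are already most-significant first: 0xBE08F73D.
Top bit is set, so as a signed 32-bit value this is 0xBE08F73D − 2^32 = -1106708675.

-1106708675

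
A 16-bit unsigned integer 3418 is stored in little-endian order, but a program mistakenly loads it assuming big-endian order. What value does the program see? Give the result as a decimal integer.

23053

3418 in 16-bit hexadecimal is 0x0D5A.
Stored little-endian, the bytes at ascending addresses are 5A 0D.
Read back as big-endian, the last byte is least significant, giving 0x5A0D.
0x5A0D = 23053.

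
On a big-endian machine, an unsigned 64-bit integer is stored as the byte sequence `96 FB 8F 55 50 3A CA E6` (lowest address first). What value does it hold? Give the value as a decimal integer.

Big-endian stores the most-significant byte at the lowest address.
The bytes are already most-significant first: 0x96FB8F55503ACAE6.
0x96FB8F55503ACAE6 = 10879446921424587494.

10879446921424587494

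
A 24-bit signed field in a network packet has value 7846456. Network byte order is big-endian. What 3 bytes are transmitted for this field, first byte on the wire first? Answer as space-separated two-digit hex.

77 BA 38

7846456 in hexadecimal, padded to 24 bits, is 0x77BA38.
Split into bytes (most-significant first): 77 BA 38.
Big-endian stores the most-significant byte at the lowest address.
So the memory order matches the most-significant-first order: 77 BA 38.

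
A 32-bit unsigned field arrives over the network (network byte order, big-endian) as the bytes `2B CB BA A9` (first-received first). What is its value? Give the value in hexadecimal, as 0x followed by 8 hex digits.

Big-endian stores the most-significant byte at the lowest address.
The bytes are already most-significant first: 0x2BCBBAA9.

0x2BCBBAA9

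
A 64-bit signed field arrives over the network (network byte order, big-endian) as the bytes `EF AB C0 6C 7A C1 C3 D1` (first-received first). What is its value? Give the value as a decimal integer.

In big-endian order the high byte comes first in memory.
The bytes are already most-significant first: 0xEFABC06C7AC1C3D1.
Top bit is set, so as a signed 64-bit value this is 0xEFABC06C7AC1C3D1 − 2^64 = -1176635305478732847.

-1176635305478732847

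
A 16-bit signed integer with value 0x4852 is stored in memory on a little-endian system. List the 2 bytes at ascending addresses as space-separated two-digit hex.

52 48

Split into bytes (most-significant first): 48 52.
Little-endian stores the least-significant byte at the lowest address.
So at ascending addresses the bytes are 52 48.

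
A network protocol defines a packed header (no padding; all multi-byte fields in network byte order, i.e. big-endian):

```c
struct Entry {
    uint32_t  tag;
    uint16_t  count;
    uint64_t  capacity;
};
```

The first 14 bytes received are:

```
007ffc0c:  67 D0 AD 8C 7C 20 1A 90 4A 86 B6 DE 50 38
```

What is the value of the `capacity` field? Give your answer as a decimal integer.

1914111784086556728

`capacity` follows `tag` (4 B), `count` (2 B), so it starts at offset 4 + 2 = 6 and occupies 8 bytes.
Bytes at offsets 6..13: 1A 90 4A 86 B6 DE 50 38.
Big-endian: lowest address holds the most-significant byte.
The bytes are already most-significant first: 0x1A904A86B6DE5038.
0x1A904A86B6DE5038 = 1914111784086556728.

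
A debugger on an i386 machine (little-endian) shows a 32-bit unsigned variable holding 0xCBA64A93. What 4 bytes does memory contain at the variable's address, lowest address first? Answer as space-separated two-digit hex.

93 4A A6 CB

Split into bytes (most-significant first): CB A6 4A 93.
In little-endian order the low byte comes first in memory.
So at ascending addresses the bytes are 93 4A A6 CB.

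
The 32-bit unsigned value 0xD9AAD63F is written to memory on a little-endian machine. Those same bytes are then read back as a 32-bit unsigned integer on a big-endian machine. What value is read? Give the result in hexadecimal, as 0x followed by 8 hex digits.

0x3FD6AAD9

Stored little-endian, the bytes at ascending addresses are 3F D6 AA D9.
Read back as big-endian, the last byte is least significant, giving 0x3FD6AAD9.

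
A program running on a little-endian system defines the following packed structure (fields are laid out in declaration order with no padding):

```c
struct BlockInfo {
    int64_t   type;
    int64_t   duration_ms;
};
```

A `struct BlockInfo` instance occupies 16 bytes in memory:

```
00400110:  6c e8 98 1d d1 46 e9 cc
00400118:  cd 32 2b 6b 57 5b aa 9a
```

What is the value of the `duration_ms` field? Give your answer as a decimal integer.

-7301923414809562419

`duration_ms` follows `type` (8 bytes), so it starts at byte offset 8 and occupies 8 bytes.
Bytes at offsets 8..15: CD 32 2B 6B 57 5B AA 9A.
In little-endian order the low byte comes first in memory.
Reassemble most-significant byte first: 9A AA 5B 57 6B 2B 32 CD → 0x9AAA5B576B2B32CD.
Top bit is set, so as a signed 64-bit value this is 0x9AAA5B576B2B32CD − 2^64 = -7301923414809562419.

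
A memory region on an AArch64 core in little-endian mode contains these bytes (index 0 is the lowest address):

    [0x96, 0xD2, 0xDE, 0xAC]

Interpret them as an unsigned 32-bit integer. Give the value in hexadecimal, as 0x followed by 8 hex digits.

Little-endian: lowest address holds the least-significant byte.
Reassemble most-significant byte first: AC DE D2 96 → 0xACDED296.

0xACDED296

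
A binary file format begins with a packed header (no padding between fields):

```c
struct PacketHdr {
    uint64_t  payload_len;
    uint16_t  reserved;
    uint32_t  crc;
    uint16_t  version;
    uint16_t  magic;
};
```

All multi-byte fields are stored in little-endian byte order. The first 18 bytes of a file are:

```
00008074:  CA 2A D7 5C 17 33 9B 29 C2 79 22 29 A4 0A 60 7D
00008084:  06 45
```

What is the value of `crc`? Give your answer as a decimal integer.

`crc` follows `payload_len` (8 B), `reserved` (2 B), so it starts at offset 8 + 2 = 10 and occupies 4 bytes.
Bytes at offsets 10..13: 22 29 A4 0A.
Little-endian: lowest address holds the least-significant byte.
Reassemble most-significant byte first: 0A A4 29 22 → 0x0AA42922.
0x0AA42922 = 178530594.

178530594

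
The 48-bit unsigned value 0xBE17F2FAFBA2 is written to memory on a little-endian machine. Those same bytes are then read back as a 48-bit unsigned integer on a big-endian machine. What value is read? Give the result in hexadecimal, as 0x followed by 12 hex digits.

0xA2FBFAF217BE

Stored little-endian, the bytes at ascending addresses are A2 FB FA F2 17 BE.
Read back as big-endian, the last byte is least significant, giving 0xA2FBFAF217BE.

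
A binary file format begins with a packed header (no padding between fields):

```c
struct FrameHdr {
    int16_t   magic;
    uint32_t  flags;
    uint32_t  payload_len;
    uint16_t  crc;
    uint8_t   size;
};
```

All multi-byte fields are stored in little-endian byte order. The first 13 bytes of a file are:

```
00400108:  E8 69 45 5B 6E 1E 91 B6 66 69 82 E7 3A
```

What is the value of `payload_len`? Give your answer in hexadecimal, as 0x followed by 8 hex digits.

0x6966B691

`payload_len` follows `magic` (2 B), `flags` (4 B), so it starts at offset 2 + 4 = 6 and occupies 4 bytes.
Bytes at offsets 6..9: 91 B6 66 69.
Little-endian: lowest address holds the least-significant byte.
Reassemble most-significant byte first: 69 66 B6 91 → 0x6966B691.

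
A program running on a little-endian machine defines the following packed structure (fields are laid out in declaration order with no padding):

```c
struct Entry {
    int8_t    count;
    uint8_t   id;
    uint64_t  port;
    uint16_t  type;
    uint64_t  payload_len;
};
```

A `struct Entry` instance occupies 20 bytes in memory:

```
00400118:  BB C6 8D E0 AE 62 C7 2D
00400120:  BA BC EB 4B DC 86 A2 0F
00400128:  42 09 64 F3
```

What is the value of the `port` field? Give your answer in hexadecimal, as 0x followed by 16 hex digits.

0xBCBA2DC762AEE08D

`port` follows `count` (1 B), `id` (1 B), so it starts at offset 1 + 1 = 2 and occupies 8 bytes.
Bytes at offsets 2..9: 8D E0 AE 62 C7 2D BA BC.
Little-endian stores the least-significant byte at the lowest address.
Reassemble most-significant byte first: BC BA 2D C7 62 AE E0 8D → 0xBCBA2DC762AEE08D.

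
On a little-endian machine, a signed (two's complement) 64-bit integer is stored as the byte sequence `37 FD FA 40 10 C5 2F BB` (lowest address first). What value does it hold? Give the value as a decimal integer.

-4958527991111287497

In little-endian order the low byte comes first in memory.
Reassemble most-significant byte first: BB 2F C5 10 40 FA FD 37 → 0xBB2FC51040FAFD37.
Top bit is set, so as a signed 64-bit value this is 0xBB2FC51040FAFD37 − 2^64 = -4958527991111287497.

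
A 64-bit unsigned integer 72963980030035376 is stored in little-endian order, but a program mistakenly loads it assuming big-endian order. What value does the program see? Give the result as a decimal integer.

12737611788598117121

72963980030035376 in 64-bit hexadecimal is 0x0103385A6F16C5B0.
Stored little-endian, the bytes at ascending addresses are B0 C5 16 6F 5A 38 03 01.
Read back as big-endian, the last byte is least significant, giving 0xB0C5166F5A380301.
0xB0C5166F5A380301 = 12737611788598117121.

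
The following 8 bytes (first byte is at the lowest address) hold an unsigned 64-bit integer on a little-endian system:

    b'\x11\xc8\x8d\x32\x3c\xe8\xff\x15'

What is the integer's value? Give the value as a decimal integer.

Little-endian stores the least-significant byte at the lowest address.
Reassemble most-significant byte first: 15 FF E8 3C 32 8D C8 11 → 0x15FFE83C328DC811.
0x15FFE83C328DC811 = 1585240939101538321.

1585240939101538321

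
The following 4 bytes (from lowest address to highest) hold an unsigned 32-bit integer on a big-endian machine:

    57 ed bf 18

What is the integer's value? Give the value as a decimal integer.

Big-endian: lowest address holds the most-significant byte.
The bytes are already most-significant first: 0x57EDBF18.
0x57EDBF18 = 1475198744.

1475198744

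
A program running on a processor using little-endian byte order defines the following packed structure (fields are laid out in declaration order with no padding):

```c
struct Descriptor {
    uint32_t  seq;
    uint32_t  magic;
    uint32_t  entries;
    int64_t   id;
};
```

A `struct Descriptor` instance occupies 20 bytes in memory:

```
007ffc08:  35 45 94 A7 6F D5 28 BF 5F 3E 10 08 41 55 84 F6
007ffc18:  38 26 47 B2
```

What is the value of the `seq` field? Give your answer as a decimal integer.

`seq` is the first field, at byte offset 0, occupying 4 bytes.
Bytes at offsets 0..3: 35 45 94 A7.
In little-endian order the low byte comes first in memory.
Reassemble most-significant byte first: A7 94 45 35 → 0xA7944535.
0xA7944535 = 2811512117.

2811512117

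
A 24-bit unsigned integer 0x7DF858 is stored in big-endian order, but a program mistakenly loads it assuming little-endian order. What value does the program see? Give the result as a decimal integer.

Stored big-endian, the bytes at ascending addresses are 7D F8 58.
Read back as little-endian, the first byte is least significant, giving 0x58F87D.
0x58F87D = 5830781.

5830781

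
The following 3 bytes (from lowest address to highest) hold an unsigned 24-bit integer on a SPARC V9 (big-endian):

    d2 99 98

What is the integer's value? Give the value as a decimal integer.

In big-endian order the high byte comes first in memory.
The bytes are already most-significant first: 0xD29998.
0xD29998 = 13801880.

13801880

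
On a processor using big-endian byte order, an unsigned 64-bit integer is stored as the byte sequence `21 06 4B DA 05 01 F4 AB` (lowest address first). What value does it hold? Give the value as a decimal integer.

2379672852870853803

In big-endian order the high byte comes first in memory.
The bytes are already most-significant first: 0x21064BDA0501F4AB.
0x21064BDA0501F4AB = 2379672852870853803.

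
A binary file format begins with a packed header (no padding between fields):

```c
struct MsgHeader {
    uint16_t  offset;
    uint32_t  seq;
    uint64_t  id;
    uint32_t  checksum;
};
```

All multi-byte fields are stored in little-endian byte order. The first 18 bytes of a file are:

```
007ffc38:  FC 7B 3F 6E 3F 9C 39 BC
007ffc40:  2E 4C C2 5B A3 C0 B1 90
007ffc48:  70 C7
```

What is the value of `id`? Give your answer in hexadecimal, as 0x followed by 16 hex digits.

0xC0A35BC24C2EBC39

`id` follows `offset` (2 B), `seq` (4 B), so it starts at offset 2 + 4 = 6 and occupies 8 bytes.
Bytes at offsets 6..13: 39 BC 2E 4C C2 5B A3 C0.
In little-endian order the low byte comes first in memory.
Reassemble most-significant byte first: C0 A3 5B C2 4C 2E BC 39 → 0xC0A35BC24C2EBC39.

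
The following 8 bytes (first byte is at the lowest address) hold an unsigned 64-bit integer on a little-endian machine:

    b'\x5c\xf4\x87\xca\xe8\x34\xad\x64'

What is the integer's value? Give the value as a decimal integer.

7254512749198701660

Little-endian: lowest address holds the least-significant byte.
Reassemble most-significant byte first: 64 AD 34 E8 CA 87 F4 5C → 0x64AD34E8CA87F45C.
0x64AD34E8CA87F45C = 7254512749198701660.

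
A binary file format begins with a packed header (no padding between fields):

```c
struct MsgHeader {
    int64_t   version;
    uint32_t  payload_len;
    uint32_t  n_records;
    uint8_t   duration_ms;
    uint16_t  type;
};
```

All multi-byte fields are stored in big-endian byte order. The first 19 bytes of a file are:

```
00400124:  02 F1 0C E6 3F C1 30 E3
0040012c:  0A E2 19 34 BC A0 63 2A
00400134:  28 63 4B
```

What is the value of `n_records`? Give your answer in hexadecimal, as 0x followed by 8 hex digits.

`n_records` follows `version` (8 B), `payload_len` (4 B), so it starts at offset 8 + 4 = 12 and occupies 4 bytes.
Bytes at offsets 12..15: BC A0 63 2A.
Big-endian stores the most-significant byte at the lowest address.
The bytes are already most-significant first: 0xBCA0632A.

0xBCA0632A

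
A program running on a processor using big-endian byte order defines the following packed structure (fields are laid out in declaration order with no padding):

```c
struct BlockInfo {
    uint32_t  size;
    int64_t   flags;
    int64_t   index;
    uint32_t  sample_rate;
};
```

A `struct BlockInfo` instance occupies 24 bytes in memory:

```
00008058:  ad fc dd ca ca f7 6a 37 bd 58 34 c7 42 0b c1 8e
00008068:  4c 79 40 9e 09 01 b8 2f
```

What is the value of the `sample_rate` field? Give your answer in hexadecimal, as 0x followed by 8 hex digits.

`sample_rate` follows `size` (4 B), `flags` (8 B), `index` (8 B), so it starts at offset 4 + 8 + 8 = 20 and occupies 4 bytes.
Bytes at offsets 20..23: 09 01 B8 2F.
Big-endian: lowest address holds the most-significant byte.
The bytes are already most-significant first: 0x0901B82F.

0x0901B82F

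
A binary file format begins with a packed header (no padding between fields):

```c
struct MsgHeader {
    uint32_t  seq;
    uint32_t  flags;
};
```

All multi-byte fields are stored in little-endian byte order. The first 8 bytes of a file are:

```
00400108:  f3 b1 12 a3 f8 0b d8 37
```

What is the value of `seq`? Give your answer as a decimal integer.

2735911411

`seq` is the first field, at byte offset 0, occupying 4 bytes.
Bytes at offsets 0..3: F3 B1 12 A3.
Little-endian: lowest address holds the least-significant byte.
Reassemble most-significant byte first: A3 12 B1 F3 → 0xA312B1F3.
0xA312B1F3 = 2735911411.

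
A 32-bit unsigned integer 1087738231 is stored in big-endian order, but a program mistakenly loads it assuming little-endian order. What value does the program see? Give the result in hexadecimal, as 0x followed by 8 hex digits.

1087738231 in 32-bit hexadecimal is 0x40D59177.
Stored big-endian, the bytes at ascending addresses are 40 D5 91 77.
Read back as little-endian, the first byte is least significant, giving 0x7791D540.

0x7791D540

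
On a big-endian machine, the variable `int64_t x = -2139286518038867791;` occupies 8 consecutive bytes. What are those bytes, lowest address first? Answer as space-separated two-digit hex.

Two's complement of -2139286518038867791 in 64 bits: 2139286518038867791 = 0x1DB045C0F47D2F4F; invert → 0xE24FBA3F0B82D0B0; add 1 → 0xE24FBA3F0B82D0B1.
Split into bytes (most-significant first): E2 4F BA 3F 0B 82 D0 B1.
Big-endian: lowest address holds the most-significant byte.
So the memory order matches the most-significant-first order: E2 4F BA 3F 0B 82 D0 B1.

E2 4F BA 3F 0B 82 D0 B1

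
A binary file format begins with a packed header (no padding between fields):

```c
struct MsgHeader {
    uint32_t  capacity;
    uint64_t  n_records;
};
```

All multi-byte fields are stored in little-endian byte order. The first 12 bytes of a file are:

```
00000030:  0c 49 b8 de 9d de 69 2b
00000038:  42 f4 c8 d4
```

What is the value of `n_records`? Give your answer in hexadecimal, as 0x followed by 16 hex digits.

0xD4C8F4422B69DE9D

`n_records` follows `capacity` (4 bytes), so it starts at byte offset 4 and occupies 8 bytes.
Bytes at offsets 4..11: 9D DE 69 2B 42 F4 C8 D4.
In little-endian order the low byte comes first in memory.
Reassemble most-significant byte first: D4 C8 F4 42 2B 69 DE 9D → 0xD4C8F4422B69DE9D.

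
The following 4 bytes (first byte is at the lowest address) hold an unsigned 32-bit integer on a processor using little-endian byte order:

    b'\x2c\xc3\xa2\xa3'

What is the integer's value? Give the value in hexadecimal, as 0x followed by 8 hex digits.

In little-endian order the low byte comes first in memory.
Reassemble most-significant byte first: A3 A2 C3 2C → 0xA3A2C32C.

0xA3A2C32C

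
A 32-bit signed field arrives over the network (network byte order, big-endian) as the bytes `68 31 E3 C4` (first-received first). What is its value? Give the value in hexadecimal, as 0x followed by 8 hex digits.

0x6831E3C4

Big-endian stores the most-significant byte at the lowest address.
The bytes are already most-significant first: 0x6831E3C4.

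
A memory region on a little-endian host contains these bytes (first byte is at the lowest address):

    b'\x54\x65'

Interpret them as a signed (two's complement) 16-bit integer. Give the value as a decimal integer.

Little-endian: lowest address holds the least-significant byte.
Reassemble most-significant byte first: 65 54 → 0x6554.
0x6554 = 25940.

25940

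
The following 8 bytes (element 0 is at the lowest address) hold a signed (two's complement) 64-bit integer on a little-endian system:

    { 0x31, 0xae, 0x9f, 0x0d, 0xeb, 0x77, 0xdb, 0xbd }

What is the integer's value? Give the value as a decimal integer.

-4766083929211949519

In little-endian order the low byte comes first in memory.
Reassemble most-significant byte first: BD DB 77 EB 0D 9F AE 31 → 0xBDDB77EB0D9FAE31.
Top bit is set, so as a signed 64-bit value this is 0xBDDB77EB0D9FAE31 − 2^64 = -4766083929211949519.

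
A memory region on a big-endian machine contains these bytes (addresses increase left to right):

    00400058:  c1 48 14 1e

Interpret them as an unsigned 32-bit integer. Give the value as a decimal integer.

Big-endian stores the most-significant byte at the lowest address.
The bytes are already most-significant first: 0xC148141E.
0xC148141E = 3242726430.

3242726430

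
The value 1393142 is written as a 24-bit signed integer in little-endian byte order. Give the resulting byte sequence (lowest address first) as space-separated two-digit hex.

1393142 in hexadecimal, padded to 24 bits, is 0x1541F6.
Split into bytes (most-significant first): 15 41 F6.
Little-endian stores the least-significant byte at the lowest address.
So at ascending addresses the bytes are F6 41 15.

F6 41 15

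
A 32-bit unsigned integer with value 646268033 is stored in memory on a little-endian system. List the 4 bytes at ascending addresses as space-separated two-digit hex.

81 44 85 26

646268033 in hexadecimal, padded to 32 bits, is 0x26854481.
Split into bytes (most-significant first): 26 85 44 81.
In little-endian order the low byte comes first in memory.
So at ascending addresses the bytes are 81 44 85 26.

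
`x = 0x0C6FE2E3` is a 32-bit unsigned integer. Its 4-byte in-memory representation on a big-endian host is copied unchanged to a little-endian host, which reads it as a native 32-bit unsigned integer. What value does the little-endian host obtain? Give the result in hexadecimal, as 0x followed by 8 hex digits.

Stored big-endian, the bytes at ascending addresses are 0C 6F E2 E3.
Read back as little-endian, the first byte is least significant, giving 0xE3E26F0C.

0xE3E26F0C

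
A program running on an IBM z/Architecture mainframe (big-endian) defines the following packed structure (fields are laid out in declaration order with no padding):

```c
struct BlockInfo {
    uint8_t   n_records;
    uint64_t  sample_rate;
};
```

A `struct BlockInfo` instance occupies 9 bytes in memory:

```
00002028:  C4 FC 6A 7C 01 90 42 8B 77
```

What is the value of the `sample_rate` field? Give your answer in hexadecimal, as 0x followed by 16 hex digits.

0xFC6A7C0190428B77

`sample_rate` follows `n_records` (1 byte), so it starts at byte offset 1 and occupies 8 bytes.
Bytes at offsets 1..8: FC 6A 7C 01 90 42 8B 77.
Big-endian stores the most-significant byte at the lowest address.
The bytes are already most-significant first: 0xFC6A7C0190428B77.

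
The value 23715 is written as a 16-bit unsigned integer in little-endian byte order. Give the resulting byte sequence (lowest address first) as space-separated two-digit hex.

23715 in hexadecimal, padded to 16 bits, is 0x5CA3.
Split into bytes (most-significant first): 5C A3.
Little-endian: lowest address holds the least-significant byte.
So at ascending addresses the bytes are A3 5C.

A3 5C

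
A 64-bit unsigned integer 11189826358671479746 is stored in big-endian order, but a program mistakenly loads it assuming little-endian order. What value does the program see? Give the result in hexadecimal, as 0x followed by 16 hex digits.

0xC293EA76C93F4A9B

11189826358671479746 in 64-bit hexadecimal is 0x9B4A3FC976EA93C2.
Stored big-endian, the bytes at ascending addresses are 9B 4A 3F C9 76 EA 93 C2.
Read back as little-endian, the first byte is least significant, giving 0xC293EA76C93F4A9B.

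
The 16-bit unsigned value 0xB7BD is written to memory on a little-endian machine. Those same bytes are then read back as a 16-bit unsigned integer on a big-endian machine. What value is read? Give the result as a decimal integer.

Stored little-endian, the bytes at ascending addresses are BD B7.
Read back as big-endian, the last byte is least significant, giving 0xBDB7.
0xBDB7 = 48567.

48567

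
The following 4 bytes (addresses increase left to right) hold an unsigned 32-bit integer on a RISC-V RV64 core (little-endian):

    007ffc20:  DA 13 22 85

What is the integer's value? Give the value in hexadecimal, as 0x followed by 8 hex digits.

In little-endian order the low byte comes first in memory.
Reassemble most-significant byte first: 85 22 13 DA → 0x852213DA.

0x852213DA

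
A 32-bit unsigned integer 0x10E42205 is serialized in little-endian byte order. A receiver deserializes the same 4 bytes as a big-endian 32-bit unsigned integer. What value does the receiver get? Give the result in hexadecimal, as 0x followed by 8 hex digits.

Stored little-endian, the bytes at ascending addresses are 05 22 E4 10.
Read back as big-endian, the last byte is least significant, giving 0x0522E410.

0x0522E410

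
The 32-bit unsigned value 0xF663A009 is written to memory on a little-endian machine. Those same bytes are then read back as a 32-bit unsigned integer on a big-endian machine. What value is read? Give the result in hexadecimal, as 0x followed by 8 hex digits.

Stored little-endian, the bytes at ascending addresses are 09 A0 63 F6.
Read back as big-endian, the last byte is least significant, giving 0x09A063F6.

0x09A063F6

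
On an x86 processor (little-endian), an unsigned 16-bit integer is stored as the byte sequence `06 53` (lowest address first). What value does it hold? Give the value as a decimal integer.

21254

Little-endian stores the least-significant byte at the lowest address.
Reassemble most-significant byte first: 53 06 → 0x5306.
0x5306 = 21254.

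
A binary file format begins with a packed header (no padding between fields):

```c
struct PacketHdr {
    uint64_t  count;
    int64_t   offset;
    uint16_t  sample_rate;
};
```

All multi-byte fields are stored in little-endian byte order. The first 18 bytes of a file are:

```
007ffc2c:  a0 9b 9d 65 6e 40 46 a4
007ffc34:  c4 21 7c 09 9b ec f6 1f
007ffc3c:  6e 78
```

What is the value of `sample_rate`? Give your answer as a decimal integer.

`sample_rate` follows `count` (8 B), `offset` (8 B), so it starts at offset 8 + 8 = 16 and occupies 2 bytes.
Bytes at offsets 16..17: 6E 78.
In little-endian order the low byte comes first in memory.
Reassemble most-significant byte first: 78 6E → 0x786E.
0x786E = 30830.

30830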